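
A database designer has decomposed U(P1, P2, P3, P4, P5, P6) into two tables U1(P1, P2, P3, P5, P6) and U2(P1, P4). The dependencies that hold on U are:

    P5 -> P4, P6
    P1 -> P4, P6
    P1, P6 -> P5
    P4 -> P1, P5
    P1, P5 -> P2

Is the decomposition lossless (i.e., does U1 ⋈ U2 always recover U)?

Common attributes: U1 ∩ U2 = {P1}.
Closure of {P1}: P1 → P4, P6 applies, adding P4, P6; P1, P6 → P5 applies, adding P5; P1, P5 → P2 applies, adding P2. So (P1)⁺ = {P1, P2, P4, P5, P6}.
This closure contains every attribute of U2, so U1 ∩ U2 → U2. The join is lossless.

Yes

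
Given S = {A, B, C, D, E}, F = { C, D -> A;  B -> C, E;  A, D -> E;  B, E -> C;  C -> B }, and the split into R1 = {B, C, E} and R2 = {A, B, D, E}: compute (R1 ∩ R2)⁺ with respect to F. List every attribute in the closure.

B, C, E

R1 ∩ R2 = {B, E}.
B → C, E applies, adding C
Closure: {B, C, E}.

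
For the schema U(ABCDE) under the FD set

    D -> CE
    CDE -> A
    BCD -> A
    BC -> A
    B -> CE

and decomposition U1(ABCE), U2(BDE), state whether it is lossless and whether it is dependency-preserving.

lossless but not dependency-preserving

Lossless test: (BE)⁺ = {ABCE}, which contains all of one fragment — lossless.
Dependency preservation: the restricted closure of {D} across the fragments never reaches {CE}, so D → CE cannot be enforced without a join — not preserved.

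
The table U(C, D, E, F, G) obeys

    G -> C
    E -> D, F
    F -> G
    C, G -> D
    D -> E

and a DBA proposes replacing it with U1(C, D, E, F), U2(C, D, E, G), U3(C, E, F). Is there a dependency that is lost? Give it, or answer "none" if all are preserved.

G → C lies within U2.
E → D, F lies within U1.
F → G: restricted closure across fragments reaches G.
C, G → D lies within U2.
D → E lies within U1.
Every dependency is enforceable on the fragments, so the decomposition is dependency-preserving.

none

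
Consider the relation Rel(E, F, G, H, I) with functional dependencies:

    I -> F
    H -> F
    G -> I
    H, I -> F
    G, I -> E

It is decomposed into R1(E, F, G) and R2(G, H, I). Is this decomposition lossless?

Yes

Common attributes: R1 ∩ R2 = {G}.
Closure of {G}: G → I applies, adding I; G, I → E applies, adding E; I → F applies, adding F. So (G)⁺ = {E, F, G, I}.
This closure contains every attribute of R1, so R1 ∩ R2 → R1. The join is lossless.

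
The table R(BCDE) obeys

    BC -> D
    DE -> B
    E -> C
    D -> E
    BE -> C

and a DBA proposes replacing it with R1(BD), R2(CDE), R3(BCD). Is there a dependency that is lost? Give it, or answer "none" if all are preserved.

none

BC → D lies within R3.
DE → B: restricted closure across fragments reaches B.
E → C lies within R2.
D → E lies within R2.
BE → C: restricted closure across fragments reaches C.
Every dependency is enforceable on the fragments, so the decomposition is dependency-preserving.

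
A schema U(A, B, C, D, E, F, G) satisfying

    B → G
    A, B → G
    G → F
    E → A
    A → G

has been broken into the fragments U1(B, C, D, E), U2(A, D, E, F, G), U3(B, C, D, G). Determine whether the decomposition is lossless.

Chase test. Columns are A, B, C, D, E, F, G; row i has aⱼ where attribute j ∈ Ui, else bᵢⱼ.
Initial tableau (one row per fragment):
  row 1: b11 a2 a3 a4 a5 b16 b17
  row 2: a1 b22 b23 a4 a5 a6 a7
  row 3: b31 a2 a3 a4 b35 b36 a7
Rows 1 and 3 agree on B; apply B→G and equate their G entries.
Rows 1 and 2 agree on G; apply G→F and equate their F entries.
Rows 1 and 3 agree on G; apply G→F and equate their F entries.
Rows 1 and 2 agree on E; apply E→A and equate their A entries.
Row 1 is now all distinguished symbols — the join is lossless.

Yes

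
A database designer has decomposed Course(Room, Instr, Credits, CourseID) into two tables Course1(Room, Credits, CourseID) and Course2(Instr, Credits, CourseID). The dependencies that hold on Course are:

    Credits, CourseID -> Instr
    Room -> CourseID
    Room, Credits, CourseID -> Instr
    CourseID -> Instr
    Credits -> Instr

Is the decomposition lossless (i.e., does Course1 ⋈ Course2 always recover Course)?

Yes

Common attributes: Course1 ∩ Course2 = {Credits, CourseID}.
Closure of {Credits, CourseID}: Credits, CourseID → Instr applies, adding Instr. So (Credits, CourseID)⁺ = {Instr, Credits, CourseID}.
This closure contains every attribute of Course2, so Course1 ∩ Course2 → Course2. The join is lossless.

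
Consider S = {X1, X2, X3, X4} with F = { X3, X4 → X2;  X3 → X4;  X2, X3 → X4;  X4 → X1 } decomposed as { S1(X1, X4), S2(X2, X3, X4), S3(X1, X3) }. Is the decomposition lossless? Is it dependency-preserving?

lossless and dependency-preserving

Lossless test (chase): Rows 2 and 3 agree on X3; apply X3→X4 and equate their X4 entries. Rows 1 and 2 agree on X4; apply X4→X1 and equate their X1 entries. Rows 2 and 3 agree on X3, X4; apply X3, X4→X2 and equate their X2 entries. Row 2 is now all distinguished symbols — the join is lossless.
Dependency preservation: every FD's attributes lie within a single fragment, so each can be enforced locally — preserved.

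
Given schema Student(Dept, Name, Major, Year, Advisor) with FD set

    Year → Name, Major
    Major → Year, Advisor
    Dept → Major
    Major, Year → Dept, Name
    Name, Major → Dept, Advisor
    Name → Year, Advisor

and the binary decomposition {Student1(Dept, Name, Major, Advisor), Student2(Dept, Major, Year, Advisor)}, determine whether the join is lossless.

Common attributes: Student1 ∩ Student2 = {Dept, Major, Advisor}.
Closure of {Dept, Major, Advisor}: Major → Year, Advisor applies, adding Year; Major, Year → Dept, Name applies, adding Name. So (Dept, Major, Advisor)⁺ = {Dept, Name, Major, Year, Advisor}.
This closure contains every attribute of Student1, so Student1 ∩ Student2 → Student1. The join is lossless.

Yes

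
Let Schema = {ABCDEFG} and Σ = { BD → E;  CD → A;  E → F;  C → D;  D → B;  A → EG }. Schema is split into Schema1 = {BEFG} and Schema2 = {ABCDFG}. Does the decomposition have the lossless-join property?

Common attributes: Schema1 ∩ Schema2 = {BFG}.
No dependency enlarges {BFG}, so (BFG)⁺ = {BFG}.
The closure contains neither all of Schema1 = {BEFG} nor all of Schema2 = {ABCDFG}, so the common attributes are not a superkey of either fragment. The join is lossy.

No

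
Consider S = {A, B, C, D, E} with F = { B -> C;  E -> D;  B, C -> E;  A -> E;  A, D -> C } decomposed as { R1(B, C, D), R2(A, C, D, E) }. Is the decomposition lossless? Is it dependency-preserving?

lossy and not dependency-preserving

Lossless test: (C, D)⁺ = {C, D}, which is a superkey of neither fragment — lossy.
Dependency preservation: the restricted closure of {B, C} across the fragments never reaches {E}, so B, C → E cannot be enforced without a join — not preserved.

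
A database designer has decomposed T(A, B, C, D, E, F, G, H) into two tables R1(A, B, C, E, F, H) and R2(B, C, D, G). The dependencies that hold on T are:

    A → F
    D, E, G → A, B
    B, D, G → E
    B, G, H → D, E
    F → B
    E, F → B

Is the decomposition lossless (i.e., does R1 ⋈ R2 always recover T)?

Common attributes: R1 ∩ R2 = {B, C}.
No dependency enlarges {B, C}, so (B, C)⁺ = {B, C}.
The closure contains neither all of R1 = {A, B, C, E, F, H} nor all of R2 = {B, C, D, G}, so the common attributes are not a superkey of either fragment. The join is lossy.

No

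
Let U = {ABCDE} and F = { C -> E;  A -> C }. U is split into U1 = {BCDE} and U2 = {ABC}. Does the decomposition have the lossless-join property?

No

Common attributes: U1 ∩ U2 = {BC}.
Closure of {BC}: C → E applies, adding E. So (BC)⁺ = {BCE}.
The closure contains neither all of U1 = {BCDE} nor all of U2 = {ABC}, so the common attributes are not a superkey of either fragment. The join is lossy.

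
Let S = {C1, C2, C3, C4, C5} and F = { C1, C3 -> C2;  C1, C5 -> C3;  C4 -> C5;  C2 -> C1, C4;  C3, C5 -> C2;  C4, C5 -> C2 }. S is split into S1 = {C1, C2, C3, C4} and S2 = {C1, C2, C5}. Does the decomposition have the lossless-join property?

Common attributes: S1 ∩ S2 = {C1, C2}.
Closure of {C1, C2}: C2 → C1, C4 applies, adding C4; C4 → C5 applies, adding C5; C1, C5 → C3 applies, adding C3. So (C1, C2)⁺ = {C1, C2, C3, C4, C5}.
This closure contains every attribute of S1, so S1 ∩ S2 → S1. The join is lossless.

Yes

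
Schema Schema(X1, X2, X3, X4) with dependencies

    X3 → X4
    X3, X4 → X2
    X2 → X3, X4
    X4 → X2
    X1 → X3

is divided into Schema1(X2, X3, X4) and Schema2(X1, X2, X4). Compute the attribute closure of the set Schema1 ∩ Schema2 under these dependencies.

Schema1 ∩ Schema2 = {X2, X4}.
X2 → X3, X4 applies, adding X3
Closure: {X2, X3, X4}.

X2, X3, X4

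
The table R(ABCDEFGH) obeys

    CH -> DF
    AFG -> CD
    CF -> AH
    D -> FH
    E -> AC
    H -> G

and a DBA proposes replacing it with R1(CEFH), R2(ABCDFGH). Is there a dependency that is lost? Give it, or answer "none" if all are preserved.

E -> AC

Check E → AC: no single fragment contains all of {ACE}, and the restricted closure of {E} across the fragments never reaches {AC}.
CH → DF is preserved.
AFG → CD is preserved.
CF → AH is preserved.
D → FH is preserved.
H → G is preserved.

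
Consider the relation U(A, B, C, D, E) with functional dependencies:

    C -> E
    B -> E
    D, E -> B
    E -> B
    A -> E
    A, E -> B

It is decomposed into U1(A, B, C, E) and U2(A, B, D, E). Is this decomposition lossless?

Common attributes: U1 ∩ U2 = {A, B, E}.
No dependency enlarges {A, B, E}, so (A, B, E)⁺ = {A, B, E}.
The closure contains neither all of U1 = {A, B, C, E} nor all of U2 = {A, B, D, E}, so the common attributes are not a superkey of either fragment. The join is lossy.

No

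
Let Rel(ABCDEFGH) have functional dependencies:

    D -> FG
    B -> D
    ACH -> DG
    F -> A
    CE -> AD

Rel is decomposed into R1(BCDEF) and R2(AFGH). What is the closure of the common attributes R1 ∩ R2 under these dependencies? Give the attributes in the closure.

AF

R1 ∩ R2 = {F}.
F → A applies, adding A
Closure: {AF}.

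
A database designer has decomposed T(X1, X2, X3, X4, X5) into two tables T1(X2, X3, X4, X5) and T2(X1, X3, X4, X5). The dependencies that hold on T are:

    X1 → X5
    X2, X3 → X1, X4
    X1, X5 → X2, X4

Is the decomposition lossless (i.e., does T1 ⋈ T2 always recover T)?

Common attributes: T1 ∩ T2 = {X3, X4, X5}.
No dependency enlarges {X3, X4, X5}, so (X3, X4, X5)⁺ = {X3, X4, X5}.
The closure contains neither all of T1 = {X2, X3, X4, X5} nor all of T2 = {X1, X3, X4, X5}, so the common attributes are not a superkey of either fragment. The join is lossy.

No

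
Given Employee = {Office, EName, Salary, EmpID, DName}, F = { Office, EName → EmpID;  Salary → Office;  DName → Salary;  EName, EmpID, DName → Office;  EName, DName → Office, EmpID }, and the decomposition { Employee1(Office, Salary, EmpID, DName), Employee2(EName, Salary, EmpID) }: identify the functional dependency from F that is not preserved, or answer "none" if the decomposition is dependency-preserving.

Check Office, EName → EmpID: no single fragment contains all of {Office, EName, EmpID}, and the restricted closure of {Office, EName} across the fragments never reaches {EmpID}.
Salary → Office is preserved.
DName → Salary is preserved.
EName, EmpID, DName → Office is preserved.
EName, DName → Office, EmpID is preserved.

Office, EName → EmpID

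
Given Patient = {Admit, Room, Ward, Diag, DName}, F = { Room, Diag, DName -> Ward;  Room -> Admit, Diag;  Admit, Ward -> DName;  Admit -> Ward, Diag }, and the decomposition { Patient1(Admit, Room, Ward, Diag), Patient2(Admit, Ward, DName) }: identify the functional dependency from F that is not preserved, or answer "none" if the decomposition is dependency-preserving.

none

Room, Diag, DName → Ward: restricted closure across fragments reaches Ward.
Room → Admit, Diag lies within Patient1.
Admit, Ward → DName lies within Patient2.
Admit → Ward, Diag lies within Patient1.
Every dependency is enforceable on the fragments, so the decomposition is dependency-preserving.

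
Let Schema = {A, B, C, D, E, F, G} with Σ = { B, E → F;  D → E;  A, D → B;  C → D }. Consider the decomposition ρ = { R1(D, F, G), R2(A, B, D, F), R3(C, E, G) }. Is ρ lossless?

No

Chase test. Columns are A, B, C, D, E, F, G; row i has aⱼ where attribute j ∈ Ri, else bᵢⱼ.
Initial tableau (one row per fragment):
  row 1: b11 b12 b13 a4 b15 a6 a7
  row 2: a1 a2 b23 a4 b25 a6 b27
  row 3: b31 b32 a3 b34 a5 b36 a7
Rows 1 and 2 agree on D; apply D→E and equate their E entries.
No row becomes fully distinguished — the join is lossy.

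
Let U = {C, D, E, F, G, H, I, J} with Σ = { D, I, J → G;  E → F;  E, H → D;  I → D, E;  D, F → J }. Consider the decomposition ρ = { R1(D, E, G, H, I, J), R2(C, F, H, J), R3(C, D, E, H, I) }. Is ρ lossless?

No

Chase test. Columns are C, D, E, F, G, H, I, J; row i has aⱼ where attribute j ∈ Ri, else bᵢⱼ.
Initial tableau (one row per fragment):
  row 1: b11 a2 a3 b14 a5 a6 a7 a8
  row 2: a1 b22 b23 a4 b25 a6 b27 a8
  row 3: a1 a2 a3 b34 b35 a6 a7 b38
Rows 1 and 3 agree on E; apply E→F and equate their F entries.
Rows 1 and 3 agree on D, F; apply D, F→J and equate their J entries.
Rows 1 and 3 agree on D, I, J; apply D, I, J→G and equate their G entries.
No row becomes fully distinguished — the join is lossy.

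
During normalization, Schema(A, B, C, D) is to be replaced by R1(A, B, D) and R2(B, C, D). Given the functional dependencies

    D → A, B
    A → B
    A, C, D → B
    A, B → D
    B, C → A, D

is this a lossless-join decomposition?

Common attributes: R1 ∩ R2 = {B, D}.
Closure of {B, D}: D → A, B applies, adding A. So (B, D)⁺ = {A, B, D}.
This closure contains every attribute of R1, so R1 ∩ R2 → R1. The join is lossless.

Yes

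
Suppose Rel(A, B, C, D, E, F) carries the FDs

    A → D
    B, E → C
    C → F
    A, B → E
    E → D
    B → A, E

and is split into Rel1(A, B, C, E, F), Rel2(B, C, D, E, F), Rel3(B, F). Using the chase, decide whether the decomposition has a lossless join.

Chase test. Columns are A, B, C, D, E, F; row i has aⱼ where attribute j ∈ Reli, else bᵢⱼ.
Initial tableau (one row per fragment):
  row 1: a1 a2 a3 b14 a5 a6
  row 2: b21 a2 a3 a4 a5 a6
  row 3: b31 a2 b33 b34 b35 a6
Rows 1 and 2 agree on E; apply E→D and equate their D entries.
Rows 1 and 2 agree on B; apply B→A, E and equate their A, E entries.
Rows 1 and 3 agree on B; apply B→A, E and equate their A, E entries.
Rows 1 and 3 agree on A; apply A→D and equate their D entries.
Rows 1 and 3 agree on B, E; apply B, E→C and equate their C entries.
Row 1 is now all distinguished symbols — the join is lossless.

Yes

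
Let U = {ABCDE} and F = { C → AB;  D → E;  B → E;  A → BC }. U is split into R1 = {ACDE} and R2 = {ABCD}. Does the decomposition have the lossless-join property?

Common attributes: R1 ∩ R2 = {ACD}.
Closure of {ACD}: C → AB applies, adding B; D → E applies, adding E. So (ACD)⁺ = {ABCDE}.
This closure contains every attribute of R1, so R1 ∩ R2 → R1. The join is lossless.

Yes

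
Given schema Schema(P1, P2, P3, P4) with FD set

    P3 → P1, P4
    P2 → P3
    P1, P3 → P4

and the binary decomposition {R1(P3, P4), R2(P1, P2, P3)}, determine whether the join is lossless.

Common attributes: R1 ∩ R2 = {P3}.
Closure of {P3}: P3 → P1, P4 applies, adding P1, P4. So (P3)⁺ = {P1, P3, P4}.
This closure contains every attribute of R1, so R1 ∩ R2 → R1. The join is lossless.

Yes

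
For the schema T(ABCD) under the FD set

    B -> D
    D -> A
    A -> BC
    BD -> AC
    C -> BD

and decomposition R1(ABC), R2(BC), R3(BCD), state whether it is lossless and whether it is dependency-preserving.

Lossless test (chase): Rows 1 and 2 agree on B; apply B→D and equate their D entries. Rows 1 and 3 agree on B; apply B→D and equate their D entries. Rows 1 and 2 agree on D; apply D→A and equate their A entries. Rows 1 and 3 agree on D; apply D→A and equate their A entries. Row 1 is now all distinguished symbols — the join is lossless.
Dependency preservation: D → A; BD → AC are not contained in any single fragment, but the restricted closure of each left-hand side across the fragments still reaches the right-hand side; the remaining FDs each lie inside some fragment. All dependencies are preserved.

lossless and dependency-preserving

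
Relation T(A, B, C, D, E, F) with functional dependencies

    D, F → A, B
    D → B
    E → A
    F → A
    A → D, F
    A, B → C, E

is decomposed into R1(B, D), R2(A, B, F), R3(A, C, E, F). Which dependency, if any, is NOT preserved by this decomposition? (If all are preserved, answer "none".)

A → D, F

Check A → D, F: no single fragment contains all of {A, D, F}, and the restricted closure of {A} across the fragments never reaches {D, F}.
D, F → A, B is preserved.
D → B is preserved.
E → A is preserved.
F → A is preserved.
A, B → C, E is preserved.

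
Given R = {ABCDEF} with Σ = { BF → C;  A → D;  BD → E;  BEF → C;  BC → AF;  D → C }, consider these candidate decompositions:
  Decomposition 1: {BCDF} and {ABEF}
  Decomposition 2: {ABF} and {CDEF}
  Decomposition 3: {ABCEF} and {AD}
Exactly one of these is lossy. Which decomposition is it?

Decomposition 2

Decomposition 1: common = {BF}, closure = {ABCDEF} → lossless.
Decomposition 2: common = {F}, closure = {F} → lossy.
Decomposition 3: common = {A}, closure = {ACD} → lossless.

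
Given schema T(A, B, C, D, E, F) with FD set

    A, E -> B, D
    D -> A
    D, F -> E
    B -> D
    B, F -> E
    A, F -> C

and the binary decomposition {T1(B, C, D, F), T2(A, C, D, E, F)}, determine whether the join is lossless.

Common attributes: T1 ∩ T2 = {C, D, F}.
Closure of {C, D, F}: D → A applies, adding A; D, F → E applies, adding E; A, E → B, D applies, adding B. So (C, D, F)⁺ = {A, B, C, D, E, F}.
This closure contains every attribute of T1, so T1 ∩ T2 → T1. The join is lossless.

Yes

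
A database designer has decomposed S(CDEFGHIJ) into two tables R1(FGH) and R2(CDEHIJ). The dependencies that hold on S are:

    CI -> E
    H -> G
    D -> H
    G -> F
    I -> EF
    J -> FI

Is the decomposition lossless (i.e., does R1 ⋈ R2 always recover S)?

Common attributes: R1 ∩ R2 = {H}.
Closure of {H}: H → G applies, adding G; G → F applies, adding F. So (H)⁺ = {FGH}.
This closure contains every attribute of R1, so R1 ∩ R2 → R1. The join is lossless.

Yes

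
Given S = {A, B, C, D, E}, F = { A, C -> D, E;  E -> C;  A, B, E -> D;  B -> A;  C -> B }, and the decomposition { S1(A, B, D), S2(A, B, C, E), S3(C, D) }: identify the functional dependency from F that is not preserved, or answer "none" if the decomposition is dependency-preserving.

A, C → D, E: restricted closure across fragments reaches D, E.
E → C lies within S2.
A, B, E → D: restricted closure across fragments reaches D.
B → A lies within S1.
C → B lies within S2.
Every dependency is enforceable on the fragments, so the decomposition is dependency-preserving.

none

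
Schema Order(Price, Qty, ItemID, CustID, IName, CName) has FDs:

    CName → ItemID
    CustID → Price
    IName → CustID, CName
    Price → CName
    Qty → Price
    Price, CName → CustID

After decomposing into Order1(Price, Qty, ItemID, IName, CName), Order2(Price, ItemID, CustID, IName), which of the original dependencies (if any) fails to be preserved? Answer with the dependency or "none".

none

CName → ItemID lies within Order1.
CustID → Price lies within Order2.
IName → CustID, CName: restricted closure across fragments reaches CustID, CName.
Price → CName lies within Order1.
Qty → Price lies within Order1.
Price, CName → CustID: restricted closure across fragments reaches CustID.
Every dependency is enforceable on the fragments, so the decomposition is dependency-preserving.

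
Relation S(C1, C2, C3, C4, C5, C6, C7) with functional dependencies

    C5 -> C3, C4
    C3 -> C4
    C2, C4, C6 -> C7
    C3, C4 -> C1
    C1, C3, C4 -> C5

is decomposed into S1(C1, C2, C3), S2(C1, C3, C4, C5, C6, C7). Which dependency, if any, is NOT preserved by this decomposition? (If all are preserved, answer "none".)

Check C2, C4, C6 → C7: no single fragment contains all of {C2, C4, C6, C7}, and the restricted closure of {C2, C4, C6} across the fragments never reaches {C7}.
C5 → C3, C4 is preserved.
C3 → C4 is preserved.
C3, C4 → C1 is preserved.
C1, C3, C4 → C5 is preserved.

C2, C4, C6 -> C7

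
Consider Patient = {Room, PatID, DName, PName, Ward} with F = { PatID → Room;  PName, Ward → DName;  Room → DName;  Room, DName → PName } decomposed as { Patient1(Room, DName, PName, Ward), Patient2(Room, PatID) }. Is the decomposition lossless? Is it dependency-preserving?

lossy but dependency-preserving

Lossless test: (Room)⁺ = {Room, DName, PName}, which is a superkey of neither fragment — lossy.
Dependency preservation: every FD's attributes lie within a single fragment, so each can be enforced locally — preserved.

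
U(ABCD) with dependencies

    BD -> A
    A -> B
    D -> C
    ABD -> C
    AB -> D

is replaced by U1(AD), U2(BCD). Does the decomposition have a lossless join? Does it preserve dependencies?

Lossless test: (D)⁺ = {CD}, which is a superkey of neither fragment — lossy.
Dependency preservation: the restricted closure of {BD} across the fragments never reaches {A}, so BD → A cannot be enforced without a join — not preserved.

lossy and not dependency-preserving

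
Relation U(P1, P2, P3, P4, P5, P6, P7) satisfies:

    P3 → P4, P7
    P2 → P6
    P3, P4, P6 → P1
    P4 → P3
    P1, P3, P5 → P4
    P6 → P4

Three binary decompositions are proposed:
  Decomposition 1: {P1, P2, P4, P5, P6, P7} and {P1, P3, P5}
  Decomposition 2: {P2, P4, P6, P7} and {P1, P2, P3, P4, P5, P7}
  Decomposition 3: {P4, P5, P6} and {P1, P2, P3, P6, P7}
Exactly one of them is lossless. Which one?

Decomposition 2

Decomposition 1: common = {P1, P5}, closure = {P1, P5} → lossy.
Decomposition 2: common = {P2, P4, P7}, closure = {P1, P2, P3, P4, P6, P7} → lossless.
Decomposition 3: common = {P6}, closure = {P1, P3, P4, P6, P7} → lossy.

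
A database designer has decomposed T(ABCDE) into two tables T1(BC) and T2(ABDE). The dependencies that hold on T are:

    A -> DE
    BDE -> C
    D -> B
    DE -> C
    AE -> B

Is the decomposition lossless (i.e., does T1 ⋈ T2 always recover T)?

Common attributes: T1 ∩ T2 = {B}.
No dependency enlarges {B}, so (B)⁺ = {B}.
The closure contains neither all of T1 = {BC} nor all of T2 = {ABDE}, so the common attributes are not a superkey of either fragment. The join is lossy.

No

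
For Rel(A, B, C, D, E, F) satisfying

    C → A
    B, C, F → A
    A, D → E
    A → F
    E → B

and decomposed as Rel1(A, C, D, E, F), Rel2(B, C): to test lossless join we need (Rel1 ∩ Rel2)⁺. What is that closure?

Rel1 ∩ Rel2 = {C}.
C → A applies, adding A
A → F applies, adding F
Closure: {A, C, F}.

A, C, F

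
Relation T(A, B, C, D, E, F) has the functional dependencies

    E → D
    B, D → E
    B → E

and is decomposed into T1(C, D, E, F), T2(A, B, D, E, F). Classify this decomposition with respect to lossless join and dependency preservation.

lossy but dependency-preserving

Lossless test: (D, E, F)⁺ = {D, E, F}, which is a superkey of neither fragment — lossy.
Dependency preservation: every FD's attributes lie within a single fragment, so each can be enforced locally — preserved.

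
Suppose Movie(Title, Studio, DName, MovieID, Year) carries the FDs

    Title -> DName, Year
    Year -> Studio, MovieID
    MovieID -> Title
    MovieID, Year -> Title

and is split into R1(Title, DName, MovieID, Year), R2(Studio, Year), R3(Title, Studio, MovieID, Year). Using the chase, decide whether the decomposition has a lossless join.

Chase test. Columns are Title, Studio, DName, MovieID, Year; row i has aⱼ where attribute j ∈ Ri, else bᵢⱼ.
Initial tableau (one row per fragment):
  row 1: a1 b12 a3 a4 a5
  row 2: b21 a2 b23 b24 a5
  row 3: a1 a2 b33 a4 a5
Rows 1 and 3 agree on Title; apply Title→DName, Year and equate their DName, Year entries.
Rows 1 and 2 agree on Year; apply Year→Studio, MovieID and equate their Studio, MovieID entries.
Rows 1 and 2 agree on MovieID; apply MovieID→Title and equate their Title entries.
Rows 1 and 2 agree on Title; apply Title→DName, Year and equate their DName, Year entries.
Row 1 is now all distinguished symbols — the join is lossless.

Yes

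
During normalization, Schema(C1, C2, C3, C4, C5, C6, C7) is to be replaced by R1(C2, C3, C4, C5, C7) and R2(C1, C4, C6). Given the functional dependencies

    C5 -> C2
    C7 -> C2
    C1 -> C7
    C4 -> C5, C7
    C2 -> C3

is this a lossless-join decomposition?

Yes

Common attributes: R1 ∩ R2 = {C4}.
Closure of {C4}: C4 → C5, C7 applies, adding C5, C7; C5 → C2 applies, adding C2; C2 → C3 applies, adding C3. So (C4)⁺ = {C2, C3, C4, C5, C7}.
This closure contains every attribute of R1, so R1 ∩ R2 → R1. The join is lossless.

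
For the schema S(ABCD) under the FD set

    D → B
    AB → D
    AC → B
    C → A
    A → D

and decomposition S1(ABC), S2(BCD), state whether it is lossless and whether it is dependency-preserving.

Lossless test: (BC)⁺ = {ABCD}, which contains all of one fragment — lossless.
Dependency preservation: the restricted closure of {AB} across the fragments never reaches {D}, so AB → D cannot be enforced without a join — not preserved.

lossless but not dependency-preserving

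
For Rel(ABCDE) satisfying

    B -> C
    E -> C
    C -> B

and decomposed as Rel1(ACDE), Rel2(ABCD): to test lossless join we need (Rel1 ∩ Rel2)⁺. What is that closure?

ABCD

Rel1 ∩ Rel2 = {ACD}.
C → B applies, adding B
Closure: {ABCD}.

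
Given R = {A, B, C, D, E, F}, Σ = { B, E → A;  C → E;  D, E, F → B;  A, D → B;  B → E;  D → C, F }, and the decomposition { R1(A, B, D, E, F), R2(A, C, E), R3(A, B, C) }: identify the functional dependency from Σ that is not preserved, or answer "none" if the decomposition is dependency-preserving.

Check D → C, F: no single fragment contains all of {C, D, F}, and the restricted closure of {D} across the fragments never reaches {C, F}.
B, E → A is preserved.
C → E is preserved.
D, E, F → B is preserved.
A, D → B is preserved.
B → E is preserved.

D → C, F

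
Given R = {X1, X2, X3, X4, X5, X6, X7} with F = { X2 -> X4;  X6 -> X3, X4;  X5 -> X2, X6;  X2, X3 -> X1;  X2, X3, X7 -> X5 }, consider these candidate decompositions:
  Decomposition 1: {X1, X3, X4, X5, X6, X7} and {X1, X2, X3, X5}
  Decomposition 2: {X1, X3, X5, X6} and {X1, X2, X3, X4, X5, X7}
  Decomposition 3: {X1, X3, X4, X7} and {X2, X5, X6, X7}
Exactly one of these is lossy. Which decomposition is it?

Decomposition 3

Decomposition 1: common = {X1, X3, X5}, closure = {X1, X2, X3, X4, X5, X6} → lossless.
Decomposition 2: common = {X1, X3, X5}, closure = {X1, X2, X3, X4, X5, X6} → lossless.
Decomposition 3: common = {X7}, closure = {X7} → lossy.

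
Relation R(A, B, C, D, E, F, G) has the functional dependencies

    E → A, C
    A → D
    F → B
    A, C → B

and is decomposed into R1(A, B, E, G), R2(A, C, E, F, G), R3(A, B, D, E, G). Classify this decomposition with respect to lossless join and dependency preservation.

lossless but not dependency-preserving

Lossless test (chase): Rows 1 and 2 agree on E; apply E→A, C and equate their A, C entries. Rows 1 and 3 agree on E; apply E→A, C and equate their A, C entries. Rows 1 and 2 agree on A; apply A→D and equate their D entries. Rows 1 and 3 agree on A; apply A→D and equate their D entries. Rows 1 and 2 agree on A, C; apply A, C→B and equate their B entries. Row 2 is now all distinguished symbols — the join is lossless.
Dependency preservation: the restricted closure of {F} across the fragments never reaches {B}, so F → B cannot be enforced without a join — not preserved.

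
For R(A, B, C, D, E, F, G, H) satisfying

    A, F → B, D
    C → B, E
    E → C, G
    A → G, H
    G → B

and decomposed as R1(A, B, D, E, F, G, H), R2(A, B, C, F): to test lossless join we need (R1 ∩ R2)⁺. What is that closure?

R1 ∩ R2 = {A, B, F}.
A, F → B, D applies, adding D
A → G, H applies, adding G, H
Closure: {A, B, D, F, G, H}.

A, B, D, F, G, H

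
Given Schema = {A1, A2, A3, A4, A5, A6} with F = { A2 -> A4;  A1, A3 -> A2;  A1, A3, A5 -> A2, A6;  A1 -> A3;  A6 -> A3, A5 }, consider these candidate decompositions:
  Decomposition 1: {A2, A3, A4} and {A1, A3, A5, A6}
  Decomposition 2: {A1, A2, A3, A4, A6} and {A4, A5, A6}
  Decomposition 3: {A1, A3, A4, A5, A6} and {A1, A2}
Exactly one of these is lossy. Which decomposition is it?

Decomposition 1

Decomposition 1: common = {A3}, closure = {A3} → lossy.
Decomposition 2: common = {A4, A6}, closure = {A3, A4, A5, A6} → lossless.
Decomposition 3: common = {A1}, closure = {A1, A2, A3, A4} → lossless.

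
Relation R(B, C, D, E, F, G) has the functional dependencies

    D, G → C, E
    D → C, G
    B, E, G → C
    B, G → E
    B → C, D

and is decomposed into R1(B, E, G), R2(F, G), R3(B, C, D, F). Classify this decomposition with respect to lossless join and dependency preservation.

lossless but not dependency-preserving

Lossless test (chase): Rows 1 and 3 agree on B; apply B→C, D and equate their C, D entries. Rows 1 and 3 agree on D; apply D→C, G and equate their C, G entries. Rows 1 and 3 agree on B, G; apply B, G→E and equate their E entries. Row 3 is now all distinguished symbols — the join is lossless.
Dependency preservation: the restricted closure of {D, G} across the fragments never reaches {C, E}, so D, G → C, E cannot be enforced without a join — not preserved.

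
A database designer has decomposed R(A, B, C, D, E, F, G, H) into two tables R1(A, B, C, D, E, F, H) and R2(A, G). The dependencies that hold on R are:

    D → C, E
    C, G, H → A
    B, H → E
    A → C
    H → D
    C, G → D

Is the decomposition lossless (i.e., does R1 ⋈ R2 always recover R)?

Common attributes: R1 ∩ R2 = {A}.
Closure of {A}: A → C applies, adding C. So (A)⁺ = {A, C}.
The closure contains neither all of R1 = {A, B, C, D, E, F, H} nor all of R2 = {A, G}, so the common attributes are not a superkey of either fragment. The join is lossy.

No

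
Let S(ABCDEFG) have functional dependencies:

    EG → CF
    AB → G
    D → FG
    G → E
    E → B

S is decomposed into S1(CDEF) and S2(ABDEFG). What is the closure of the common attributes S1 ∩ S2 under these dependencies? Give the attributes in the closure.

S1 ∩ S2 = {DEF}.
D → FG applies, adding G
E → B applies, adding B
EG → CF applies, adding C
Closure: {BCDEFG}.

BCDEFG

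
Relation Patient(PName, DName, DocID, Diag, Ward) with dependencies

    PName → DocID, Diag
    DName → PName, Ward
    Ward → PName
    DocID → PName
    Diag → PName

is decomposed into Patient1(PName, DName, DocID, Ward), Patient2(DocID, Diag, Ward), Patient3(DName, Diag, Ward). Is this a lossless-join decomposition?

Chase test. Columns are PName, DName, DocID, Diag, Ward; row i has aⱼ where attribute j ∈ Patienti, else bᵢⱼ.
Initial tableau (one row per fragment):
  row 1: a1 a2 a3 b14 a5
  row 2: b21 b22 a3 a4 a5
  row 3: b31 a2 b33 a4 a5
Rows 1 and 3 agree on DName; apply DName→PName, Ward and equate their PName, Ward entries.
Rows 1 and 2 agree on Ward; apply Ward→PName and equate their PName entries.
Rows 1 and 2 agree on PName; apply PName→DocID, Diag and equate their DocID, Diag entries.
Rows 1 and 3 agree on PName; apply PName→DocID, Diag and equate their DocID, Diag entries.
Row 1 is now all distinguished symbols — the join is lossless.

Yes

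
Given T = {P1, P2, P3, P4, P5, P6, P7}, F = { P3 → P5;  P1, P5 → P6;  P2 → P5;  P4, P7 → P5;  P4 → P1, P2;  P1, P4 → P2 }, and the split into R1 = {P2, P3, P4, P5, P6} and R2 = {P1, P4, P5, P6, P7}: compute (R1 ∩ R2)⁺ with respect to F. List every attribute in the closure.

R1 ∩ R2 = {P4, P5, P6}.
P4 → P1, P2 applies, adding P1, P2
Closure: {P1, P2, P4, P5, P6}.

P1, P2, P4, P5, P6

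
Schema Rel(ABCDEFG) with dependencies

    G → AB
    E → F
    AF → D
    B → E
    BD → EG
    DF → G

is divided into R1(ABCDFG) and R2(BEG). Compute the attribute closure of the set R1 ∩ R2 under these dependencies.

ABDEFG

R1 ∩ R2 = {BG}.
G → AB applies, adding A
B → E applies, adding E
E → F applies, adding F
AF → D applies, adding D
Closure: {ABDEFG}.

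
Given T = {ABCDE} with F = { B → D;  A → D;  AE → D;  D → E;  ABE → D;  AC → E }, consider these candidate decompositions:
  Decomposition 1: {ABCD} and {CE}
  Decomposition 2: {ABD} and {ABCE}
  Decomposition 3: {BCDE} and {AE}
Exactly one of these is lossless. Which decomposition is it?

Decomposition 1: common = {C}, closure = {C} → lossy.
Decomposition 2: common = {AB}, closure = {ABDE} → lossless.
Decomposition 3: common = {E}, closure = {E} → lossy.

Decomposition 2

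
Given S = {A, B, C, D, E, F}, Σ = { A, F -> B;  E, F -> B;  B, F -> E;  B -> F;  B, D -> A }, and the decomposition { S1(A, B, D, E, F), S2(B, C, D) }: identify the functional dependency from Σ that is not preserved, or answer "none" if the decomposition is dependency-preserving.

A, F → B lies within S1.
E, F → B lies within S1.
B, F → E lies within S1.
B → F lies within S1.
B, D → A lies within S1.
Every dependency is enforceable on the fragments, so the decomposition is dependency-preserving.

none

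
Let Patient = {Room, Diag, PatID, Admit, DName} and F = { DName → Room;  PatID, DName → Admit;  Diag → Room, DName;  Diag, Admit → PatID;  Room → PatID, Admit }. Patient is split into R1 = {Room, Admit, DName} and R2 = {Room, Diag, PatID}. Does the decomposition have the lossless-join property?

No

Common attributes: R1 ∩ R2 = {Room}.
Closure of {Room}: Room → PatID, Admit applies, adding PatID, Admit. So (Room)⁺ = {Room, PatID, Admit}.
The closure contains neither all of R1 = {Room, Admit, DName} nor all of R2 = {Room, Diag, PatID}, so the common attributes are not a superkey of either fragment. The join is lossy.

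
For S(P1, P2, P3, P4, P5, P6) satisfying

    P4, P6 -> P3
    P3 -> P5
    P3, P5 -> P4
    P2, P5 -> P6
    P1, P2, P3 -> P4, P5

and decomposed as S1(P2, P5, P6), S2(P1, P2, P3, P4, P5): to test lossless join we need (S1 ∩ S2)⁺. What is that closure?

P2, P5, P6

S1 ∩ S2 = {P2, P5}.
P2, P5 → P6 applies, adding P6
Closure: {P2, P5, P6}.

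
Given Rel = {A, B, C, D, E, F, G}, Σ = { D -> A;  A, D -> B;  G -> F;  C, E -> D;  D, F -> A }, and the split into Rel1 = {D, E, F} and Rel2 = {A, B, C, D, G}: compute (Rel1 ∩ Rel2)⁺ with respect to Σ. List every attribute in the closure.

A, B, D

Rel1 ∩ Rel2 = {D}.
D → A applies, adding A
A, D → B applies, adding B
Closure: {A, B, D}.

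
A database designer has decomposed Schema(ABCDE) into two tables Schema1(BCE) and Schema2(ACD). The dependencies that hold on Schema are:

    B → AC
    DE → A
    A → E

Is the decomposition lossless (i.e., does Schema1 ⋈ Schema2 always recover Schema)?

Common attributes: Schema1 ∩ Schema2 = {C}.
No dependency enlarges {C}, so (C)⁺ = {C}.
The closure contains neither all of Schema1 = {BCE} nor all of Schema2 = {ACD}, so the common attributes are not a superkey of either fragment. The join is lossy.

No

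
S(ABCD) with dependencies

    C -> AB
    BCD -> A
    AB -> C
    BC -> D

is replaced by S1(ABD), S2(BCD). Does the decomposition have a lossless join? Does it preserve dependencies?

lossy and not dependency-preserving

Lossless test: (BD)⁺ = {BD}, which is a superkey of neither fragment — lossy.
Dependency preservation: the restricted closure of {C} across the fragments never reaches {AB}, so C → AB cannot be enforced without a join — not preserved.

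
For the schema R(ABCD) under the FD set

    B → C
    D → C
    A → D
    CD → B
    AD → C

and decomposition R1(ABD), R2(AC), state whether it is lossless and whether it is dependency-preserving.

lossless but not dependency-preserving

Lossless test: (A)⁺ = {ABCD}, which contains all of one fragment — lossless.
Dependency preservation: the restricted closure of {B} across the fragments never reaches {C}, so B → C cannot be enforced without a join — not preserved.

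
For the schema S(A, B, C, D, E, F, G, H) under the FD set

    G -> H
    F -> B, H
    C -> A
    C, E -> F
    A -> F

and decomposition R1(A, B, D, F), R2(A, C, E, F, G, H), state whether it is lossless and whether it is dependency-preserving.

Lossless test: (A, F)⁺ = {A, B, F, H}, which is a superkey of neither fragment — lossy.
Dependency preservation: F → B, H is not contained in any single fragment, but the restricted closure of its left-hand side across the fragments still reaches the right-hand side; the remaining FDs each lie inside some fragment. All dependencies are preserved.

lossy but dependency-preserving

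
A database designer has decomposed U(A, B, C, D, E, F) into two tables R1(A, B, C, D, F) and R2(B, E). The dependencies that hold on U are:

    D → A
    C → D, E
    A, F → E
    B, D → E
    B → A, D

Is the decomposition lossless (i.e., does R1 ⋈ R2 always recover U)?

Yes

Common attributes: R1 ∩ R2 = {B}.
Closure of {B}: B → A, D applies, adding A, D; B, D → E applies, adding E. So (B)⁺ = {A, B, D, E}.
This closure contains every attribute of R2, so R1 ∩ R2 → R2. The join is lossless.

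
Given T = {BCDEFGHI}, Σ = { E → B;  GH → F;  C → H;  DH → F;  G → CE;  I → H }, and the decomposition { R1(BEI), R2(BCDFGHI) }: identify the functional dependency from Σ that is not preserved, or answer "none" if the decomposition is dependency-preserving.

G → CE

Check G → CE: no single fragment contains all of {CEG}, and the restricted closure of {G} across the fragments never reaches {CE}.
E → B is preserved.
GH → F is preserved.
C → H is preserved.
DH → F is preserved.
I → H is preserved.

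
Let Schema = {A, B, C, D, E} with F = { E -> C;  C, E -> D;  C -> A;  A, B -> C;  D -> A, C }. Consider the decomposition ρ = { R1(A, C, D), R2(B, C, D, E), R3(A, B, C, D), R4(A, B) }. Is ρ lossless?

Chase test. Columns are A, B, C, D, E; row i has aⱼ where attribute j ∈ Ri, else bᵢⱼ.
Initial tableau (one row per fragment):
  row 1: a1 b12 a3 a4 b15
  row 2: b21 a2 a3 a4 a5
  row 3: a1 a2 a3 a4 b35
  row 4: a1 a2 b43 b44 b45
Rows 1 and 2 agree on C; apply C→A and equate their A entries.
Rows 2 and 4 agree on A, B; apply A, B→C and equate their C entries.
Row 2 is now all distinguished symbols — the join is lossless.

Yes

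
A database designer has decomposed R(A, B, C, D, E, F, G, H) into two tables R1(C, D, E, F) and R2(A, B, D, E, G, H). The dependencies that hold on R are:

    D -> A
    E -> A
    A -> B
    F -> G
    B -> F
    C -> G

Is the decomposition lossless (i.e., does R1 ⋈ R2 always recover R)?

Common attributes: R1 ∩ R2 = {D, E}.
Closure of {D, E}: D → A applies, adding A; A → B applies, adding B; B → F applies, adding F; F → G applies, adding G. So (D, E)⁺ = {A, B, D, E, F, G}.
The closure contains neither all of R1 = {C, D, E, F} nor all of R2 = {A, B, D, E, G, H}, so the common attributes are not a superkey of either fragment. The join is lossy.

No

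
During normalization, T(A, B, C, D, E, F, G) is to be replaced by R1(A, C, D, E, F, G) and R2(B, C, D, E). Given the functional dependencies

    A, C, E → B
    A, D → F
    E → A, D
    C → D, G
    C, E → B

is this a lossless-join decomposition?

Yes

Common attributes: R1 ∩ R2 = {C, D, E}.
Closure of {C, D, E}: E → A, D applies, adding A; C → D, G applies, adding G; C, E → B applies, adding B; A, D → F applies, adding F. So (C, D, E)⁺ = {A, B, C, D, E, F, G}.
This closure contains every attribute of R1, so R1 ∩ R2 → R1. The join is lossless.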